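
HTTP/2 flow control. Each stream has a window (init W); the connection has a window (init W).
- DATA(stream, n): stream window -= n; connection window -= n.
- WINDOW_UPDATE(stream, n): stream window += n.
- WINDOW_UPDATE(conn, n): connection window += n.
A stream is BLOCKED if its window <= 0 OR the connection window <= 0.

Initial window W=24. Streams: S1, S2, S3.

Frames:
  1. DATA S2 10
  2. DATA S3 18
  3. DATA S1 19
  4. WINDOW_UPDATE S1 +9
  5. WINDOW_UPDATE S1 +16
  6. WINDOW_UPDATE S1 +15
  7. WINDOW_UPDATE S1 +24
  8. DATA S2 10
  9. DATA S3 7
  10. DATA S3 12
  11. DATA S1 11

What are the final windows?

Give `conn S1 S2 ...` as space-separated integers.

Op 1: conn=14 S1=24 S2=14 S3=24 blocked=[]
Op 2: conn=-4 S1=24 S2=14 S3=6 blocked=[1, 2, 3]
Op 3: conn=-23 S1=5 S2=14 S3=6 blocked=[1, 2, 3]
Op 4: conn=-23 S1=14 S2=14 S3=6 blocked=[1, 2, 3]
Op 5: conn=-23 S1=30 S2=14 S3=6 blocked=[1, 2, 3]
Op 6: conn=-23 S1=45 S2=14 S3=6 blocked=[1, 2, 3]
Op 7: conn=-23 S1=69 S2=14 S3=6 blocked=[1, 2, 3]
Op 8: conn=-33 S1=69 S2=4 S3=6 blocked=[1, 2, 3]
Op 9: conn=-40 S1=69 S2=4 S3=-1 blocked=[1, 2, 3]
Op 10: conn=-52 S1=69 S2=4 S3=-13 blocked=[1, 2, 3]
Op 11: conn=-63 S1=58 S2=4 S3=-13 blocked=[1, 2, 3]

Answer: -63 58 4 -13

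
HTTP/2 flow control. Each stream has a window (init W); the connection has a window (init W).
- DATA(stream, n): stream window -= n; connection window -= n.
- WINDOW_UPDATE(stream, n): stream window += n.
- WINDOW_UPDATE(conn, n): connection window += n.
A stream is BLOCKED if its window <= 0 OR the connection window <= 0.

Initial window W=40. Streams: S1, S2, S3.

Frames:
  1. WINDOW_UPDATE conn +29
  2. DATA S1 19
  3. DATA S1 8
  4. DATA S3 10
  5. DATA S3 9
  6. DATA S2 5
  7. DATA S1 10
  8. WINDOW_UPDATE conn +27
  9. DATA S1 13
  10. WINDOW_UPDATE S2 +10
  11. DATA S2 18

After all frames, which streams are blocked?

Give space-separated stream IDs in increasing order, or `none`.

Answer: S1

Derivation:
Op 1: conn=69 S1=40 S2=40 S3=40 blocked=[]
Op 2: conn=50 S1=21 S2=40 S3=40 blocked=[]
Op 3: conn=42 S1=13 S2=40 S3=40 blocked=[]
Op 4: conn=32 S1=13 S2=40 S3=30 blocked=[]
Op 5: conn=23 S1=13 S2=40 S3=21 blocked=[]
Op 6: conn=18 S1=13 S2=35 S3=21 blocked=[]
Op 7: conn=8 S1=3 S2=35 S3=21 blocked=[]
Op 8: conn=35 S1=3 S2=35 S3=21 blocked=[]
Op 9: conn=22 S1=-10 S2=35 S3=21 blocked=[1]
Op 10: conn=22 S1=-10 S2=45 S3=21 blocked=[1]
Op 11: conn=4 S1=-10 S2=27 S3=21 blocked=[1]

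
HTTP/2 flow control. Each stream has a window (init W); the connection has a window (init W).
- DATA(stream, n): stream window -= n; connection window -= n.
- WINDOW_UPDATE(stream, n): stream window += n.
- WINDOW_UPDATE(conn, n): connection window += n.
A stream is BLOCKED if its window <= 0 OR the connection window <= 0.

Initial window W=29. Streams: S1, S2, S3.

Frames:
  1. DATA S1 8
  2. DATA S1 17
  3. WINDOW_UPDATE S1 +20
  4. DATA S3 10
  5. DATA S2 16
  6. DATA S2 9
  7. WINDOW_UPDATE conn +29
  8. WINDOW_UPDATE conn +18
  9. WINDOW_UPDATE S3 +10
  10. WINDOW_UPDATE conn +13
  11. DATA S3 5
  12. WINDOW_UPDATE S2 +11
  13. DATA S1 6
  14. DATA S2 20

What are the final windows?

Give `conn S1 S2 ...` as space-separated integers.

Op 1: conn=21 S1=21 S2=29 S3=29 blocked=[]
Op 2: conn=4 S1=4 S2=29 S3=29 blocked=[]
Op 3: conn=4 S1=24 S2=29 S3=29 blocked=[]
Op 4: conn=-6 S1=24 S2=29 S3=19 blocked=[1, 2, 3]
Op 5: conn=-22 S1=24 S2=13 S3=19 blocked=[1, 2, 3]
Op 6: conn=-31 S1=24 S2=4 S3=19 blocked=[1, 2, 3]
Op 7: conn=-2 S1=24 S2=4 S3=19 blocked=[1, 2, 3]
Op 8: conn=16 S1=24 S2=4 S3=19 blocked=[]
Op 9: conn=16 S1=24 S2=4 S3=29 blocked=[]
Op 10: conn=29 S1=24 S2=4 S3=29 blocked=[]
Op 11: conn=24 S1=24 S2=4 S3=24 blocked=[]
Op 12: conn=24 S1=24 S2=15 S3=24 blocked=[]
Op 13: conn=18 S1=18 S2=15 S3=24 blocked=[]
Op 14: conn=-2 S1=18 S2=-5 S3=24 blocked=[1, 2, 3]

Answer: -2 18 -5 24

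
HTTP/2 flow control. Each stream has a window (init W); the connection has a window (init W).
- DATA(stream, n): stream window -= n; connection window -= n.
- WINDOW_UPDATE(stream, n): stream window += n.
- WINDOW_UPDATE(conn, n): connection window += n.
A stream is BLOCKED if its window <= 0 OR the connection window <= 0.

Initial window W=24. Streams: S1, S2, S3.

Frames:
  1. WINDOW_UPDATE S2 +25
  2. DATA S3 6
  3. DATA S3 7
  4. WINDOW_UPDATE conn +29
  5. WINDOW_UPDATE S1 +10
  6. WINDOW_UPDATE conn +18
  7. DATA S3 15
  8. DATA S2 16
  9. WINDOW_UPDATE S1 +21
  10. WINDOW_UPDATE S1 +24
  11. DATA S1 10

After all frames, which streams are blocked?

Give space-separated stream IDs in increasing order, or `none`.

Op 1: conn=24 S1=24 S2=49 S3=24 blocked=[]
Op 2: conn=18 S1=24 S2=49 S3=18 blocked=[]
Op 3: conn=11 S1=24 S2=49 S3=11 blocked=[]
Op 4: conn=40 S1=24 S2=49 S3=11 blocked=[]
Op 5: conn=40 S1=34 S2=49 S3=11 blocked=[]
Op 6: conn=58 S1=34 S2=49 S3=11 blocked=[]
Op 7: conn=43 S1=34 S2=49 S3=-4 blocked=[3]
Op 8: conn=27 S1=34 S2=33 S3=-4 blocked=[3]
Op 9: conn=27 S1=55 S2=33 S3=-4 blocked=[3]
Op 10: conn=27 S1=79 S2=33 S3=-4 blocked=[3]
Op 11: conn=17 S1=69 S2=33 S3=-4 blocked=[3]

Answer: S3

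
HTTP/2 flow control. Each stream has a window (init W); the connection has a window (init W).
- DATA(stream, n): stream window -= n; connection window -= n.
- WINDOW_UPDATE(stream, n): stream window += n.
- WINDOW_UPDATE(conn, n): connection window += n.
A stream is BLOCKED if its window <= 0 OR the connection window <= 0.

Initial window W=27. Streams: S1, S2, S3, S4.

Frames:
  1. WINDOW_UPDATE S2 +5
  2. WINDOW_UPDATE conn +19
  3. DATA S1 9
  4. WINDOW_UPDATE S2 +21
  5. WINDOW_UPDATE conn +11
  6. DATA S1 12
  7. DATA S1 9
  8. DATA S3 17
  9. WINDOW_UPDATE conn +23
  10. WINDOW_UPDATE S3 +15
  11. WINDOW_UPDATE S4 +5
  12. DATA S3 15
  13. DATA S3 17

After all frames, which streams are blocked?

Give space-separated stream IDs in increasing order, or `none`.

Op 1: conn=27 S1=27 S2=32 S3=27 S4=27 blocked=[]
Op 2: conn=46 S1=27 S2=32 S3=27 S4=27 blocked=[]
Op 3: conn=37 S1=18 S2=32 S3=27 S4=27 blocked=[]
Op 4: conn=37 S1=18 S2=53 S3=27 S4=27 blocked=[]
Op 5: conn=48 S1=18 S2=53 S3=27 S4=27 blocked=[]
Op 6: conn=36 S1=6 S2=53 S3=27 S4=27 blocked=[]
Op 7: conn=27 S1=-3 S2=53 S3=27 S4=27 blocked=[1]
Op 8: conn=10 S1=-3 S2=53 S3=10 S4=27 blocked=[1]
Op 9: conn=33 S1=-3 S2=53 S3=10 S4=27 blocked=[1]
Op 10: conn=33 S1=-3 S2=53 S3=25 S4=27 blocked=[1]
Op 11: conn=33 S1=-3 S2=53 S3=25 S4=32 blocked=[1]
Op 12: conn=18 S1=-3 S2=53 S3=10 S4=32 blocked=[1]
Op 13: conn=1 S1=-3 S2=53 S3=-7 S4=32 blocked=[1, 3]

Answer: S1 S3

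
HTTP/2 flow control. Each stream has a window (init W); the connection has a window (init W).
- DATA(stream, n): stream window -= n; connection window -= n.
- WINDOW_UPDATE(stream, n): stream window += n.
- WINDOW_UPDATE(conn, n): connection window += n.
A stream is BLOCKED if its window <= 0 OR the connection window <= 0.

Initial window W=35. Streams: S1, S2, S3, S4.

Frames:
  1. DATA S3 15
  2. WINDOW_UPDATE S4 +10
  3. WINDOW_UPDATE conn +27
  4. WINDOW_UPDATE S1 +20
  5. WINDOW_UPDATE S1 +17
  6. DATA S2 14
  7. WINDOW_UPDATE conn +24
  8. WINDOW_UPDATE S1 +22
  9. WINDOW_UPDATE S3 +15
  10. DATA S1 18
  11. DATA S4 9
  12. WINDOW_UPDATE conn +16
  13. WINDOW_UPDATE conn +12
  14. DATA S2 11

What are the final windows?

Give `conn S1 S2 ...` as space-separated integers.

Answer: 47 76 10 35 36

Derivation:
Op 1: conn=20 S1=35 S2=35 S3=20 S4=35 blocked=[]
Op 2: conn=20 S1=35 S2=35 S3=20 S4=45 blocked=[]
Op 3: conn=47 S1=35 S2=35 S3=20 S4=45 blocked=[]
Op 4: conn=47 S1=55 S2=35 S3=20 S4=45 blocked=[]
Op 5: conn=47 S1=72 S2=35 S3=20 S4=45 blocked=[]
Op 6: conn=33 S1=72 S2=21 S3=20 S4=45 blocked=[]
Op 7: conn=57 S1=72 S2=21 S3=20 S4=45 blocked=[]
Op 8: conn=57 S1=94 S2=21 S3=20 S4=45 blocked=[]
Op 9: conn=57 S1=94 S2=21 S3=35 S4=45 blocked=[]
Op 10: conn=39 S1=76 S2=21 S3=35 S4=45 blocked=[]
Op 11: conn=30 S1=76 S2=21 S3=35 S4=36 blocked=[]
Op 12: conn=46 S1=76 S2=21 S3=35 S4=36 blocked=[]
Op 13: conn=58 S1=76 S2=21 S3=35 S4=36 blocked=[]
Op 14: conn=47 S1=76 S2=10 S3=35 S4=36 blocked=[]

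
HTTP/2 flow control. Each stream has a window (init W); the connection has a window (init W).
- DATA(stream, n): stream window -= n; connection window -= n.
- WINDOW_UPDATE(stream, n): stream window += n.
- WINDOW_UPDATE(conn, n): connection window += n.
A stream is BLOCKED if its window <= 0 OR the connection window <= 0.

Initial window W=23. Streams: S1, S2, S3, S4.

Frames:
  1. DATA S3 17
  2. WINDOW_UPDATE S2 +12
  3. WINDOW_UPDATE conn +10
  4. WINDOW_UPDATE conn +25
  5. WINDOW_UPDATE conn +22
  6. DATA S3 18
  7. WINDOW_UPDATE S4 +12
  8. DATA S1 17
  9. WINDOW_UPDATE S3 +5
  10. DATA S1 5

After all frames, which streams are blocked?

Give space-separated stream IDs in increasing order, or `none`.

Op 1: conn=6 S1=23 S2=23 S3=6 S4=23 blocked=[]
Op 2: conn=6 S1=23 S2=35 S3=6 S4=23 blocked=[]
Op 3: conn=16 S1=23 S2=35 S3=6 S4=23 blocked=[]
Op 4: conn=41 S1=23 S2=35 S3=6 S4=23 blocked=[]
Op 5: conn=63 S1=23 S2=35 S3=6 S4=23 blocked=[]
Op 6: conn=45 S1=23 S2=35 S3=-12 S4=23 blocked=[3]
Op 7: conn=45 S1=23 S2=35 S3=-12 S4=35 blocked=[3]
Op 8: conn=28 S1=6 S2=35 S3=-12 S4=35 blocked=[3]
Op 9: conn=28 S1=6 S2=35 S3=-7 S4=35 blocked=[3]
Op 10: conn=23 S1=1 S2=35 S3=-7 S4=35 blocked=[3]

Answer: S3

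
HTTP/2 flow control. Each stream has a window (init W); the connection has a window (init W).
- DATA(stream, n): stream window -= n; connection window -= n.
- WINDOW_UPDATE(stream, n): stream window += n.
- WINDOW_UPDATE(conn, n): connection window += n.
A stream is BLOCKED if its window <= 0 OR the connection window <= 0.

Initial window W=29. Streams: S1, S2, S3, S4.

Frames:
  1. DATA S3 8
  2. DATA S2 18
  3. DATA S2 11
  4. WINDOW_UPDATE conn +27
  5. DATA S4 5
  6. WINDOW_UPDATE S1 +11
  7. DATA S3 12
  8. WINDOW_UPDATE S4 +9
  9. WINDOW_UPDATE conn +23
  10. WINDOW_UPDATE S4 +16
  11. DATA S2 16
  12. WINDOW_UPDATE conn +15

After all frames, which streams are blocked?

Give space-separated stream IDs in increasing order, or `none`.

Op 1: conn=21 S1=29 S2=29 S3=21 S4=29 blocked=[]
Op 2: conn=3 S1=29 S2=11 S3=21 S4=29 blocked=[]
Op 3: conn=-8 S1=29 S2=0 S3=21 S4=29 blocked=[1, 2, 3, 4]
Op 4: conn=19 S1=29 S2=0 S3=21 S4=29 blocked=[2]
Op 5: conn=14 S1=29 S2=0 S3=21 S4=24 blocked=[2]
Op 6: conn=14 S1=40 S2=0 S3=21 S4=24 blocked=[2]
Op 7: conn=2 S1=40 S2=0 S3=9 S4=24 blocked=[2]
Op 8: conn=2 S1=40 S2=0 S3=9 S4=33 blocked=[2]
Op 9: conn=25 S1=40 S2=0 S3=9 S4=33 blocked=[2]
Op 10: conn=25 S1=40 S2=0 S3=9 S4=49 blocked=[2]
Op 11: conn=9 S1=40 S2=-16 S3=9 S4=49 blocked=[2]
Op 12: conn=24 S1=40 S2=-16 S3=9 S4=49 blocked=[2]

Answer: S2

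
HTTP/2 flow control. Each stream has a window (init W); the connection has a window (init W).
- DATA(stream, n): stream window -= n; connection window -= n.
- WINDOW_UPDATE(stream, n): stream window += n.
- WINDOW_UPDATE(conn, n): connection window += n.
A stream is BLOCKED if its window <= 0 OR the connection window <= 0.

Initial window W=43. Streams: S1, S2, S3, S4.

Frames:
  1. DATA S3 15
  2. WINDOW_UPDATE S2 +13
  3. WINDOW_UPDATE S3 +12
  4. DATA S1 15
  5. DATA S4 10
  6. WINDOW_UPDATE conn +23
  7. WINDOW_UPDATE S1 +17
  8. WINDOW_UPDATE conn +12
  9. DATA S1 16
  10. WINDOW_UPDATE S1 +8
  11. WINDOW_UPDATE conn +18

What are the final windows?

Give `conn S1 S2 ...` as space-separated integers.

Answer: 40 37 56 40 33

Derivation:
Op 1: conn=28 S1=43 S2=43 S3=28 S4=43 blocked=[]
Op 2: conn=28 S1=43 S2=56 S3=28 S4=43 blocked=[]
Op 3: conn=28 S1=43 S2=56 S3=40 S4=43 blocked=[]
Op 4: conn=13 S1=28 S2=56 S3=40 S4=43 blocked=[]
Op 5: conn=3 S1=28 S2=56 S3=40 S4=33 blocked=[]
Op 6: conn=26 S1=28 S2=56 S3=40 S4=33 blocked=[]
Op 7: conn=26 S1=45 S2=56 S3=40 S4=33 blocked=[]
Op 8: conn=38 S1=45 S2=56 S3=40 S4=33 blocked=[]
Op 9: conn=22 S1=29 S2=56 S3=40 S4=33 blocked=[]
Op 10: conn=22 S1=37 S2=56 S3=40 S4=33 blocked=[]
Op 11: conn=40 S1=37 S2=56 S3=40 S4=33 blocked=[]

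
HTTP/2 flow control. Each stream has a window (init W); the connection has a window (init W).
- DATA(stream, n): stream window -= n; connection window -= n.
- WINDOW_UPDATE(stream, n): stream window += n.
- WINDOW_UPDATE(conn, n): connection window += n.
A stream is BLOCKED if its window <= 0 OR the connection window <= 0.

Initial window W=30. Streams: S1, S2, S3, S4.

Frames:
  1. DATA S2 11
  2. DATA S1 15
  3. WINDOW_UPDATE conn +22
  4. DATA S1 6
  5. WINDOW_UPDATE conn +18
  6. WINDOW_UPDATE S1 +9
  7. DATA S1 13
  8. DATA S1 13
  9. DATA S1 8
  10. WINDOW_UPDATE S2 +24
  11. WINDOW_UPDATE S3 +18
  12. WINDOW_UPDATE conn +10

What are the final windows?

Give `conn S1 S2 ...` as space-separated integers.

Op 1: conn=19 S1=30 S2=19 S3=30 S4=30 blocked=[]
Op 2: conn=4 S1=15 S2=19 S3=30 S4=30 blocked=[]
Op 3: conn=26 S1=15 S2=19 S3=30 S4=30 blocked=[]
Op 4: conn=20 S1=9 S2=19 S3=30 S4=30 blocked=[]
Op 5: conn=38 S1=9 S2=19 S3=30 S4=30 blocked=[]
Op 6: conn=38 S1=18 S2=19 S3=30 S4=30 blocked=[]
Op 7: conn=25 S1=5 S2=19 S3=30 S4=30 blocked=[]
Op 8: conn=12 S1=-8 S2=19 S3=30 S4=30 blocked=[1]
Op 9: conn=4 S1=-16 S2=19 S3=30 S4=30 blocked=[1]
Op 10: conn=4 S1=-16 S2=43 S3=30 S4=30 blocked=[1]
Op 11: conn=4 S1=-16 S2=43 S3=48 S4=30 blocked=[1]
Op 12: conn=14 S1=-16 S2=43 S3=48 S4=30 blocked=[1]

Answer: 14 -16 43 48 30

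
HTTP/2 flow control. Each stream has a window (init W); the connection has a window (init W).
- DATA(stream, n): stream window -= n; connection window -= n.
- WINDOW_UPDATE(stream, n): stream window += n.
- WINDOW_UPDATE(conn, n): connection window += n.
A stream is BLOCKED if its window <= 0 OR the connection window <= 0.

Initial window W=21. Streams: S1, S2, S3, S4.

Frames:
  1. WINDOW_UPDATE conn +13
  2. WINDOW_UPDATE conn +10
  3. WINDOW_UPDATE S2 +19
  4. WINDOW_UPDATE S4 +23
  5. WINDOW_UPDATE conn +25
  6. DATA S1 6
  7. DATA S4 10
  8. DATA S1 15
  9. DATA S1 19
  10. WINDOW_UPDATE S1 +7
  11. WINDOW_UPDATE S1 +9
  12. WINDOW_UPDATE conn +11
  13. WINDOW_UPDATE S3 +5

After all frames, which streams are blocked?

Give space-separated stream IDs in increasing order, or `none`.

Answer: S1

Derivation:
Op 1: conn=34 S1=21 S2=21 S3=21 S4=21 blocked=[]
Op 2: conn=44 S1=21 S2=21 S3=21 S4=21 blocked=[]
Op 3: conn=44 S1=21 S2=40 S3=21 S4=21 blocked=[]
Op 4: conn=44 S1=21 S2=40 S3=21 S4=44 blocked=[]
Op 5: conn=69 S1=21 S2=40 S3=21 S4=44 blocked=[]
Op 6: conn=63 S1=15 S2=40 S3=21 S4=44 blocked=[]
Op 7: conn=53 S1=15 S2=40 S3=21 S4=34 blocked=[]
Op 8: conn=38 S1=0 S2=40 S3=21 S4=34 blocked=[1]
Op 9: conn=19 S1=-19 S2=40 S3=21 S4=34 blocked=[1]
Op 10: conn=19 S1=-12 S2=40 S3=21 S4=34 blocked=[1]
Op 11: conn=19 S1=-3 S2=40 S3=21 S4=34 blocked=[1]
Op 12: conn=30 S1=-3 S2=40 S3=21 S4=34 blocked=[1]
Op 13: conn=30 S1=-3 S2=40 S3=26 S4=34 blocked=[1]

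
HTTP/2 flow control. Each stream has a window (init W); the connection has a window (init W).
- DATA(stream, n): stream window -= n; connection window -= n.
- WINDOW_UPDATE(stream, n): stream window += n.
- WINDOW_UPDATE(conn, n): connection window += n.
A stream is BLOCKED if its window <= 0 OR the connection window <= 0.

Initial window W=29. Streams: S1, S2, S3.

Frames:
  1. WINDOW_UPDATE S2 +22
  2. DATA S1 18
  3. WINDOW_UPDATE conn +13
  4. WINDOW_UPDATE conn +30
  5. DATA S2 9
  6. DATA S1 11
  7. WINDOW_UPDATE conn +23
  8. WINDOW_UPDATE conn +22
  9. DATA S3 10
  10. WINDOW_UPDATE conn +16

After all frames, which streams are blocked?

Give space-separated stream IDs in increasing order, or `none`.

Op 1: conn=29 S1=29 S2=51 S3=29 blocked=[]
Op 2: conn=11 S1=11 S2=51 S3=29 blocked=[]
Op 3: conn=24 S1=11 S2=51 S3=29 blocked=[]
Op 4: conn=54 S1=11 S2=51 S3=29 blocked=[]
Op 5: conn=45 S1=11 S2=42 S3=29 blocked=[]
Op 6: conn=34 S1=0 S2=42 S3=29 blocked=[1]
Op 7: conn=57 S1=0 S2=42 S3=29 blocked=[1]
Op 8: conn=79 S1=0 S2=42 S3=29 blocked=[1]
Op 9: conn=69 S1=0 S2=42 S3=19 blocked=[1]
Op 10: conn=85 S1=0 S2=42 S3=19 blocked=[1]

Answer: S1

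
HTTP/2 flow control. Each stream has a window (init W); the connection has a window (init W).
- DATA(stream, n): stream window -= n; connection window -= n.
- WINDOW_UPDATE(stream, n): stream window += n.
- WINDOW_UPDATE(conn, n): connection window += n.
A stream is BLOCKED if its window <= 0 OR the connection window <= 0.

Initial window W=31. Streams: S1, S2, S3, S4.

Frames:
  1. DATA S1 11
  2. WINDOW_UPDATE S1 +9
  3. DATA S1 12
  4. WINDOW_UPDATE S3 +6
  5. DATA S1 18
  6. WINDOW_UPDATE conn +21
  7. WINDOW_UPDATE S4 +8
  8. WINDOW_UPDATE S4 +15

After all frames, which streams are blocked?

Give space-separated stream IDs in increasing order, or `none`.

Op 1: conn=20 S1=20 S2=31 S3=31 S4=31 blocked=[]
Op 2: conn=20 S1=29 S2=31 S3=31 S4=31 blocked=[]
Op 3: conn=8 S1=17 S2=31 S3=31 S4=31 blocked=[]
Op 4: conn=8 S1=17 S2=31 S3=37 S4=31 blocked=[]
Op 5: conn=-10 S1=-1 S2=31 S3=37 S4=31 blocked=[1, 2, 3, 4]
Op 6: conn=11 S1=-1 S2=31 S3=37 S4=31 blocked=[1]
Op 7: conn=11 S1=-1 S2=31 S3=37 S4=39 blocked=[1]
Op 8: conn=11 S1=-1 S2=31 S3=37 S4=54 blocked=[1]

Answer: S1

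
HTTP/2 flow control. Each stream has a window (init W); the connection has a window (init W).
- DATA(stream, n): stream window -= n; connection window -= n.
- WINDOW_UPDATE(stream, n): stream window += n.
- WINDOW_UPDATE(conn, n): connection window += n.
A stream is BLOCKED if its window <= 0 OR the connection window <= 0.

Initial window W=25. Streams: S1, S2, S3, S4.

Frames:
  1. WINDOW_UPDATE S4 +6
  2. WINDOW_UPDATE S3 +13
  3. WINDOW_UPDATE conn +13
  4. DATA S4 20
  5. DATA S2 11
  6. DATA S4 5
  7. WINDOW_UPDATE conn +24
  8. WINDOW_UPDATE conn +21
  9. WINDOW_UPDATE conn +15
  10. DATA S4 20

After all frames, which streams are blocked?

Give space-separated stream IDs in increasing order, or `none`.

Answer: S4

Derivation:
Op 1: conn=25 S1=25 S2=25 S3=25 S4=31 blocked=[]
Op 2: conn=25 S1=25 S2=25 S3=38 S4=31 blocked=[]
Op 3: conn=38 S1=25 S2=25 S3=38 S4=31 blocked=[]
Op 4: conn=18 S1=25 S2=25 S3=38 S4=11 blocked=[]
Op 5: conn=7 S1=25 S2=14 S3=38 S4=11 blocked=[]
Op 6: conn=2 S1=25 S2=14 S3=38 S4=6 blocked=[]
Op 7: conn=26 S1=25 S2=14 S3=38 S4=6 blocked=[]
Op 8: conn=47 S1=25 S2=14 S3=38 S4=6 blocked=[]
Op 9: conn=62 S1=25 S2=14 S3=38 S4=6 blocked=[]
Op 10: conn=42 S1=25 S2=14 S3=38 S4=-14 blocked=[4]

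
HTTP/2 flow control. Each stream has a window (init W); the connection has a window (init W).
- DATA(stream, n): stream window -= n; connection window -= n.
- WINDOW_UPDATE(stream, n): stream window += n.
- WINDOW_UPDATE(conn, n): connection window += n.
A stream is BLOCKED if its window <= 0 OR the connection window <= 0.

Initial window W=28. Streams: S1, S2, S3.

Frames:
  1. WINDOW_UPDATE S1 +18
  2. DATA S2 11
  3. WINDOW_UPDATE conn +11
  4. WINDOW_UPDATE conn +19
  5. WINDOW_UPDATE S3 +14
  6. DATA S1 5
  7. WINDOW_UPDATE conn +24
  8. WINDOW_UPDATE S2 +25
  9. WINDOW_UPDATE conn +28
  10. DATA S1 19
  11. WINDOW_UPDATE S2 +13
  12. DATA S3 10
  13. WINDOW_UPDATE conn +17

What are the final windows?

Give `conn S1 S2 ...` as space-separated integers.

Op 1: conn=28 S1=46 S2=28 S3=28 blocked=[]
Op 2: conn=17 S1=46 S2=17 S3=28 blocked=[]
Op 3: conn=28 S1=46 S2=17 S3=28 blocked=[]
Op 4: conn=47 S1=46 S2=17 S3=28 blocked=[]
Op 5: conn=47 S1=46 S2=17 S3=42 blocked=[]
Op 6: conn=42 S1=41 S2=17 S3=42 blocked=[]
Op 7: conn=66 S1=41 S2=17 S3=42 blocked=[]
Op 8: conn=66 S1=41 S2=42 S3=42 blocked=[]
Op 9: conn=94 S1=41 S2=42 S3=42 blocked=[]
Op 10: conn=75 S1=22 S2=42 S3=42 blocked=[]
Op 11: conn=75 S1=22 S2=55 S3=42 blocked=[]
Op 12: conn=65 S1=22 S2=55 S3=32 blocked=[]
Op 13: conn=82 S1=22 S2=55 S3=32 blocked=[]

Answer: 82 22 55 32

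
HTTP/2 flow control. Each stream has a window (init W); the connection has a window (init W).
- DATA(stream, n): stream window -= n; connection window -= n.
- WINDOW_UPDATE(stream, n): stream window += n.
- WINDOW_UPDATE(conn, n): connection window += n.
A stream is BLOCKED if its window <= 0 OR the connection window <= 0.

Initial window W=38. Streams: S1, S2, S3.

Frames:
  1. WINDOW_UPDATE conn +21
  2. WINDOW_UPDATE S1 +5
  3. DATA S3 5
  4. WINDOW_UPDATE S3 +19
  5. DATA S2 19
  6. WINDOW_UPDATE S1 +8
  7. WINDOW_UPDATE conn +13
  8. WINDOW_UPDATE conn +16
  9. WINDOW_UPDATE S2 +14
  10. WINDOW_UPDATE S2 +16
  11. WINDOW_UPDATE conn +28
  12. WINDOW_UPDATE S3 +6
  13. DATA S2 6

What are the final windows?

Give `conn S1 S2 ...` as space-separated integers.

Answer: 86 51 43 58

Derivation:
Op 1: conn=59 S1=38 S2=38 S3=38 blocked=[]
Op 2: conn=59 S1=43 S2=38 S3=38 blocked=[]
Op 3: conn=54 S1=43 S2=38 S3=33 blocked=[]
Op 4: conn=54 S1=43 S2=38 S3=52 blocked=[]
Op 5: conn=35 S1=43 S2=19 S3=52 blocked=[]
Op 6: conn=35 S1=51 S2=19 S3=52 blocked=[]
Op 7: conn=48 S1=51 S2=19 S3=52 blocked=[]
Op 8: conn=64 S1=51 S2=19 S3=52 blocked=[]
Op 9: conn=64 S1=51 S2=33 S3=52 blocked=[]
Op 10: conn=64 S1=51 S2=49 S3=52 blocked=[]
Op 11: conn=92 S1=51 S2=49 S3=52 blocked=[]
Op 12: conn=92 S1=51 S2=49 S3=58 blocked=[]
Op 13: conn=86 S1=51 S2=43 S3=58 blocked=[]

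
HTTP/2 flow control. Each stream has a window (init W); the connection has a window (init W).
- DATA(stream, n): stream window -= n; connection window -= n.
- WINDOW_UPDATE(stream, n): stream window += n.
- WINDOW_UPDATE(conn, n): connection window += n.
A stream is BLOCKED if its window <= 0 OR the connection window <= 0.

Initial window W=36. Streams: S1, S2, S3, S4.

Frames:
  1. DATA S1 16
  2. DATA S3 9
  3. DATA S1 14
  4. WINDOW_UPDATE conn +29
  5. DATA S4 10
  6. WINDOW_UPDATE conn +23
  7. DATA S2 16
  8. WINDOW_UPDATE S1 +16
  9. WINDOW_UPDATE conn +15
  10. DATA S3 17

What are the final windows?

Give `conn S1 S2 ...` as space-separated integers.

Answer: 21 22 20 10 26

Derivation:
Op 1: conn=20 S1=20 S2=36 S3=36 S4=36 blocked=[]
Op 2: conn=11 S1=20 S2=36 S3=27 S4=36 blocked=[]
Op 3: conn=-3 S1=6 S2=36 S3=27 S4=36 blocked=[1, 2, 3, 4]
Op 4: conn=26 S1=6 S2=36 S3=27 S4=36 blocked=[]
Op 5: conn=16 S1=6 S2=36 S3=27 S4=26 blocked=[]
Op 6: conn=39 S1=6 S2=36 S3=27 S4=26 blocked=[]
Op 7: conn=23 S1=6 S2=20 S3=27 S4=26 blocked=[]
Op 8: conn=23 S1=22 S2=20 S3=27 S4=26 blocked=[]
Op 9: conn=38 S1=22 S2=20 S3=27 S4=26 blocked=[]
Op 10: conn=21 S1=22 S2=20 S3=10 S4=26 blocked=[]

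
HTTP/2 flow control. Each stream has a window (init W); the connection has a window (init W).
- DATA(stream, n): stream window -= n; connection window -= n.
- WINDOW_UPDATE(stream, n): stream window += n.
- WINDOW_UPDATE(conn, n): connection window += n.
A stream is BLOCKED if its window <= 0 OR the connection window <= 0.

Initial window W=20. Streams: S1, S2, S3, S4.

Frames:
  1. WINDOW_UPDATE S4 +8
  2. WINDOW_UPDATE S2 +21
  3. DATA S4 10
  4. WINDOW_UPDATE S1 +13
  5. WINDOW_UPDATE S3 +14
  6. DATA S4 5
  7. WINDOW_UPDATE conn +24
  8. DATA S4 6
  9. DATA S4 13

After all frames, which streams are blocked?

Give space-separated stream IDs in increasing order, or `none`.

Op 1: conn=20 S1=20 S2=20 S3=20 S4=28 blocked=[]
Op 2: conn=20 S1=20 S2=41 S3=20 S4=28 blocked=[]
Op 3: conn=10 S1=20 S2=41 S3=20 S4=18 blocked=[]
Op 4: conn=10 S1=33 S2=41 S3=20 S4=18 blocked=[]
Op 5: conn=10 S1=33 S2=41 S3=34 S4=18 blocked=[]
Op 6: conn=5 S1=33 S2=41 S3=34 S4=13 blocked=[]
Op 7: conn=29 S1=33 S2=41 S3=34 S4=13 blocked=[]
Op 8: conn=23 S1=33 S2=41 S3=34 S4=7 blocked=[]
Op 9: conn=10 S1=33 S2=41 S3=34 S4=-6 blocked=[4]

Answer: S4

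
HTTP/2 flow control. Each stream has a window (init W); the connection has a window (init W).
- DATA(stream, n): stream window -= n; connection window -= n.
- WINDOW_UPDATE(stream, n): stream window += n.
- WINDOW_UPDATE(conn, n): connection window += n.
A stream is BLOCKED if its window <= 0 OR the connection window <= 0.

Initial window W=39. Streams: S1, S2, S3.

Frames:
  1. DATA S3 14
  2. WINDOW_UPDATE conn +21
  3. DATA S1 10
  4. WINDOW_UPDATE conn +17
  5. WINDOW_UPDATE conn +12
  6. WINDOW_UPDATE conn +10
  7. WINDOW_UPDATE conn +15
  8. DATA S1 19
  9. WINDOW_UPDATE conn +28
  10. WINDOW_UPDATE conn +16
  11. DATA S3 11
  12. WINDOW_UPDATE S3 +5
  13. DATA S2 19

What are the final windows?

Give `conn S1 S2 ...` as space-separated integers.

Op 1: conn=25 S1=39 S2=39 S3=25 blocked=[]
Op 2: conn=46 S1=39 S2=39 S3=25 blocked=[]
Op 3: conn=36 S1=29 S2=39 S3=25 blocked=[]
Op 4: conn=53 S1=29 S2=39 S3=25 blocked=[]
Op 5: conn=65 S1=29 S2=39 S3=25 blocked=[]
Op 6: conn=75 S1=29 S2=39 S3=25 blocked=[]
Op 7: conn=90 S1=29 S2=39 S3=25 blocked=[]
Op 8: conn=71 S1=10 S2=39 S3=25 blocked=[]
Op 9: conn=99 S1=10 S2=39 S3=25 blocked=[]
Op 10: conn=115 S1=10 S2=39 S3=25 blocked=[]
Op 11: conn=104 S1=10 S2=39 S3=14 blocked=[]
Op 12: conn=104 S1=10 S2=39 S3=19 blocked=[]
Op 13: conn=85 S1=10 S2=20 S3=19 blocked=[]

Answer: 85 10 20 19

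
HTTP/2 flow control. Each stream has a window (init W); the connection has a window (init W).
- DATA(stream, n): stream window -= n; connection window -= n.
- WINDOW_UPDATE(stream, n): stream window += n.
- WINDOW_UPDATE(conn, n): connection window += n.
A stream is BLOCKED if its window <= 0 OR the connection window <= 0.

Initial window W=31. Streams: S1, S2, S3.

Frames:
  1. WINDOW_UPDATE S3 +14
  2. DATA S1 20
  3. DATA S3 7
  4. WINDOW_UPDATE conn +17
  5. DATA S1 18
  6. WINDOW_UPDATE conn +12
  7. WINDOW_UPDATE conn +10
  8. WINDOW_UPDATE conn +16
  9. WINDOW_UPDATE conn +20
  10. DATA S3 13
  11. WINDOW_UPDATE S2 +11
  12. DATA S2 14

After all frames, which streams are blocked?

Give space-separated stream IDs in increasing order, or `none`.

Answer: S1

Derivation:
Op 1: conn=31 S1=31 S2=31 S3=45 blocked=[]
Op 2: conn=11 S1=11 S2=31 S3=45 blocked=[]
Op 3: conn=4 S1=11 S2=31 S3=38 blocked=[]
Op 4: conn=21 S1=11 S2=31 S3=38 blocked=[]
Op 5: conn=3 S1=-7 S2=31 S3=38 blocked=[1]
Op 6: conn=15 S1=-7 S2=31 S3=38 blocked=[1]
Op 7: conn=25 S1=-7 S2=31 S3=38 blocked=[1]
Op 8: conn=41 S1=-7 S2=31 S3=38 blocked=[1]
Op 9: conn=61 S1=-7 S2=31 S3=38 blocked=[1]
Op 10: conn=48 S1=-7 S2=31 S3=25 blocked=[1]
Op 11: conn=48 S1=-7 S2=42 S3=25 blocked=[1]
Op 12: conn=34 S1=-7 S2=28 S3=25 blocked=[1]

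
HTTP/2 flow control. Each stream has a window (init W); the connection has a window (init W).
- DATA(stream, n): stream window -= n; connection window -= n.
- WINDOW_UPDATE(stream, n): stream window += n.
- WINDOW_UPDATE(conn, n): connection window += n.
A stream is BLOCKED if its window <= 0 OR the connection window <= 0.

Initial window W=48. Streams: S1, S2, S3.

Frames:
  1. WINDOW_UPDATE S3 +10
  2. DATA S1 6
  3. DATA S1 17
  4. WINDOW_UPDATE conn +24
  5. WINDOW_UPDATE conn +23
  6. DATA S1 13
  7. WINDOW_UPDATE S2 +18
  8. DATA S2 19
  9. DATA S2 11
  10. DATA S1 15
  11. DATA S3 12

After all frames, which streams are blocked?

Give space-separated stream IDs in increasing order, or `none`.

Answer: S1

Derivation:
Op 1: conn=48 S1=48 S2=48 S3=58 blocked=[]
Op 2: conn=42 S1=42 S2=48 S3=58 blocked=[]
Op 3: conn=25 S1=25 S2=48 S3=58 blocked=[]
Op 4: conn=49 S1=25 S2=48 S3=58 blocked=[]
Op 5: conn=72 S1=25 S2=48 S3=58 blocked=[]
Op 6: conn=59 S1=12 S2=48 S3=58 blocked=[]
Op 7: conn=59 S1=12 S2=66 S3=58 blocked=[]
Op 8: conn=40 S1=12 S2=47 S3=58 blocked=[]
Op 9: conn=29 S1=12 S2=36 S3=58 blocked=[]
Op 10: conn=14 S1=-3 S2=36 S3=58 blocked=[1]
Op 11: conn=2 S1=-3 S2=36 S3=46 blocked=[1]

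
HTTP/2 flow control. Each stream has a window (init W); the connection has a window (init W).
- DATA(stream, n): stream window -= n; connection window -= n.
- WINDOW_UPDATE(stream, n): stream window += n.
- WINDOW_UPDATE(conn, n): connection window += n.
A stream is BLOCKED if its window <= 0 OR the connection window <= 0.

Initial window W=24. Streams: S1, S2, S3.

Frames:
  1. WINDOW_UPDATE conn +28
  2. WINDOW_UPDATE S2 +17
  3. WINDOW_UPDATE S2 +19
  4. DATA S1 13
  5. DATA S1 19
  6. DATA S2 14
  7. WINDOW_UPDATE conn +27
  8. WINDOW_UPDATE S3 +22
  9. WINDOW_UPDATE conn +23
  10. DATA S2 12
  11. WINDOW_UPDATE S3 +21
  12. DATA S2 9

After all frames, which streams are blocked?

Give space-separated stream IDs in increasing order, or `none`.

Answer: S1

Derivation:
Op 1: conn=52 S1=24 S2=24 S3=24 blocked=[]
Op 2: conn=52 S1=24 S2=41 S3=24 blocked=[]
Op 3: conn=52 S1=24 S2=60 S3=24 blocked=[]
Op 4: conn=39 S1=11 S2=60 S3=24 blocked=[]
Op 5: conn=20 S1=-8 S2=60 S3=24 blocked=[1]
Op 6: conn=6 S1=-8 S2=46 S3=24 blocked=[1]
Op 7: conn=33 S1=-8 S2=46 S3=24 blocked=[1]
Op 8: conn=33 S1=-8 S2=46 S3=46 blocked=[1]
Op 9: conn=56 S1=-8 S2=46 S3=46 blocked=[1]
Op 10: conn=44 S1=-8 S2=34 S3=46 blocked=[1]
Op 11: conn=44 S1=-8 S2=34 S3=67 blocked=[1]
Op 12: conn=35 S1=-8 S2=25 S3=67 blocked=[1]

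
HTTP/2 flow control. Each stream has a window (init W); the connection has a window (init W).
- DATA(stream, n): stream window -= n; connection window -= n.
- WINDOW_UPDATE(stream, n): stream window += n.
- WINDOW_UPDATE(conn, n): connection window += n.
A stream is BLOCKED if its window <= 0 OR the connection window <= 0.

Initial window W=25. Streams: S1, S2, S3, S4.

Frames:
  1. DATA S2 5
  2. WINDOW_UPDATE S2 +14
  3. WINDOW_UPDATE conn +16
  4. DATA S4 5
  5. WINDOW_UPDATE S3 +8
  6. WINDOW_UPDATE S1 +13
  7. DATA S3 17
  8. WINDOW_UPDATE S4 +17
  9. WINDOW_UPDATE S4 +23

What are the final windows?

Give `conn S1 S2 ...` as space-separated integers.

Answer: 14 38 34 16 60

Derivation:
Op 1: conn=20 S1=25 S2=20 S3=25 S4=25 blocked=[]
Op 2: conn=20 S1=25 S2=34 S3=25 S4=25 blocked=[]
Op 3: conn=36 S1=25 S2=34 S3=25 S4=25 blocked=[]
Op 4: conn=31 S1=25 S2=34 S3=25 S4=20 blocked=[]
Op 5: conn=31 S1=25 S2=34 S3=33 S4=20 blocked=[]
Op 6: conn=31 S1=38 S2=34 S3=33 S4=20 blocked=[]
Op 7: conn=14 S1=38 S2=34 S3=16 S4=20 blocked=[]
Op 8: conn=14 S1=38 S2=34 S3=16 S4=37 blocked=[]
Op 9: conn=14 S1=38 S2=34 S3=16 S4=60 blocked=[]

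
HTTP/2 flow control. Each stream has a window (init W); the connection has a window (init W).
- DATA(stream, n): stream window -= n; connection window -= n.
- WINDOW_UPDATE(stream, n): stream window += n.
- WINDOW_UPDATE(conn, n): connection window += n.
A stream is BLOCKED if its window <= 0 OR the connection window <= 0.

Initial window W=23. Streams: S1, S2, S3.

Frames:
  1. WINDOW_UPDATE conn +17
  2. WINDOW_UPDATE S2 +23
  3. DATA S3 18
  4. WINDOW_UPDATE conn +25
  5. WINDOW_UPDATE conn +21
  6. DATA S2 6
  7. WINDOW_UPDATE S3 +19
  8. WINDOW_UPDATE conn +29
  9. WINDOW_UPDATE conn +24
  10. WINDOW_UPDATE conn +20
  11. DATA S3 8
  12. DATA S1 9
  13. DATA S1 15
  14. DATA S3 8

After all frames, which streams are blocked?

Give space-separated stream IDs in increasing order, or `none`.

Op 1: conn=40 S1=23 S2=23 S3=23 blocked=[]
Op 2: conn=40 S1=23 S2=46 S3=23 blocked=[]
Op 3: conn=22 S1=23 S2=46 S3=5 blocked=[]
Op 4: conn=47 S1=23 S2=46 S3=5 blocked=[]
Op 5: conn=68 S1=23 S2=46 S3=5 blocked=[]
Op 6: conn=62 S1=23 S2=40 S3=5 blocked=[]
Op 7: conn=62 S1=23 S2=40 S3=24 blocked=[]
Op 8: conn=91 S1=23 S2=40 S3=24 blocked=[]
Op 9: conn=115 S1=23 S2=40 S3=24 blocked=[]
Op 10: conn=135 S1=23 S2=40 S3=24 blocked=[]
Op 11: conn=127 S1=23 S2=40 S3=16 blocked=[]
Op 12: conn=118 S1=14 S2=40 S3=16 blocked=[]
Op 13: conn=103 S1=-1 S2=40 S3=16 blocked=[1]
Op 14: conn=95 S1=-1 S2=40 S3=8 blocked=[1]

Answer: S1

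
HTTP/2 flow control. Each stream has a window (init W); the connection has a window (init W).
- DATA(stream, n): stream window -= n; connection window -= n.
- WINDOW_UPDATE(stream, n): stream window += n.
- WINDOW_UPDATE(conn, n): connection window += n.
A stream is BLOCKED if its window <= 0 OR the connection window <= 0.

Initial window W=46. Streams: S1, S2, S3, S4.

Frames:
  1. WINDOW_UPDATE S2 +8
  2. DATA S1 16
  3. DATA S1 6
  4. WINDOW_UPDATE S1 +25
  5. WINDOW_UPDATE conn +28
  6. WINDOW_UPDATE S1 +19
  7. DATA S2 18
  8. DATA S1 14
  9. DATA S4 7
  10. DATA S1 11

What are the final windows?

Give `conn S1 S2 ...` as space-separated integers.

Answer: 2 43 36 46 39

Derivation:
Op 1: conn=46 S1=46 S2=54 S3=46 S4=46 blocked=[]
Op 2: conn=30 S1=30 S2=54 S3=46 S4=46 blocked=[]
Op 3: conn=24 S1=24 S2=54 S3=46 S4=46 blocked=[]
Op 4: conn=24 S1=49 S2=54 S3=46 S4=46 blocked=[]
Op 5: conn=52 S1=49 S2=54 S3=46 S4=46 blocked=[]
Op 6: conn=52 S1=68 S2=54 S3=46 S4=46 blocked=[]
Op 7: conn=34 S1=68 S2=36 S3=46 S4=46 blocked=[]
Op 8: conn=20 S1=54 S2=36 S3=46 S4=46 blocked=[]
Op 9: conn=13 S1=54 S2=36 S3=46 S4=39 blocked=[]
Op 10: conn=2 S1=43 S2=36 S3=46 S4=39 blocked=[]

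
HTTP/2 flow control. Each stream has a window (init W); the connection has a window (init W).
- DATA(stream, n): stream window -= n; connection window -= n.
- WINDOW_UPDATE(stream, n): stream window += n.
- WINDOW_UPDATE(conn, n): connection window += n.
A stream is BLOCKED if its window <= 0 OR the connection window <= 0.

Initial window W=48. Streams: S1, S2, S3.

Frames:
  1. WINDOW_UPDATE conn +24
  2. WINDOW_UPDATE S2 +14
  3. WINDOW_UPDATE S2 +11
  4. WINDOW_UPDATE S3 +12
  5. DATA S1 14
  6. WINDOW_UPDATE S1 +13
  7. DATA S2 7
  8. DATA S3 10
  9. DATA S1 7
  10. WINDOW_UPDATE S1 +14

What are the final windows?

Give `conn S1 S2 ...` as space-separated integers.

Op 1: conn=72 S1=48 S2=48 S3=48 blocked=[]
Op 2: conn=72 S1=48 S2=62 S3=48 blocked=[]
Op 3: conn=72 S1=48 S2=73 S3=48 blocked=[]
Op 4: conn=72 S1=48 S2=73 S3=60 blocked=[]
Op 5: conn=58 S1=34 S2=73 S3=60 blocked=[]
Op 6: conn=58 S1=47 S2=73 S3=60 blocked=[]
Op 7: conn=51 S1=47 S2=66 S3=60 blocked=[]
Op 8: conn=41 S1=47 S2=66 S3=50 blocked=[]
Op 9: conn=34 S1=40 S2=66 S3=50 blocked=[]
Op 10: conn=34 S1=54 S2=66 S3=50 blocked=[]

Answer: 34 54 66 50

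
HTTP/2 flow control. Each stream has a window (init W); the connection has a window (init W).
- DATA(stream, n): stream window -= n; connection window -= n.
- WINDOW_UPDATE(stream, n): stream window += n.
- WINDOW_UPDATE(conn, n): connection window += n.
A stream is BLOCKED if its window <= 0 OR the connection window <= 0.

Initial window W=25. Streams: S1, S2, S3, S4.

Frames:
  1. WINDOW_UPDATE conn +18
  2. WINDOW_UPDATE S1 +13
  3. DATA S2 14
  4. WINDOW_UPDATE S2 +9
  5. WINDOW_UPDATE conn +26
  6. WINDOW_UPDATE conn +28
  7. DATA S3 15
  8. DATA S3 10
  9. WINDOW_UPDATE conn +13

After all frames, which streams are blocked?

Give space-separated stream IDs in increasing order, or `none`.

Answer: S3

Derivation:
Op 1: conn=43 S1=25 S2=25 S3=25 S4=25 blocked=[]
Op 2: conn=43 S1=38 S2=25 S3=25 S4=25 blocked=[]
Op 3: conn=29 S1=38 S2=11 S3=25 S4=25 blocked=[]
Op 4: conn=29 S1=38 S2=20 S3=25 S4=25 blocked=[]
Op 5: conn=55 S1=38 S2=20 S3=25 S4=25 blocked=[]
Op 6: conn=83 S1=38 S2=20 S3=25 S4=25 blocked=[]
Op 7: conn=68 S1=38 S2=20 S3=10 S4=25 blocked=[]
Op 8: conn=58 S1=38 S2=20 S3=0 S4=25 blocked=[3]
Op 9: conn=71 S1=38 S2=20 S3=0 S4=25 blocked=[3]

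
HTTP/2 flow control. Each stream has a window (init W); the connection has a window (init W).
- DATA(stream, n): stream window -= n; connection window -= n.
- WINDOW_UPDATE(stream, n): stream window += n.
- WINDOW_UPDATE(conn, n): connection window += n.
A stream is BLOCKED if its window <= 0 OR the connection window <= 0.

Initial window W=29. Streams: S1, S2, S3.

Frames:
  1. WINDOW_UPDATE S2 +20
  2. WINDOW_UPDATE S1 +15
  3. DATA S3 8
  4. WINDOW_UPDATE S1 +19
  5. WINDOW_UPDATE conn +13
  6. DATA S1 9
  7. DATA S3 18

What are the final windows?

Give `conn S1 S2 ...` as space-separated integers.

Op 1: conn=29 S1=29 S2=49 S3=29 blocked=[]
Op 2: conn=29 S1=44 S2=49 S3=29 blocked=[]
Op 3: conn=21 S1=44 S2=49 S3=21 blocked=[]
Op 4: conn=21 S1=63 S2=49 S3=21 blocked=[]
Op 5: conn=34 S1=63 S2=49 S3=21 blocked=[]
Op 6: conn=25 S1=54 S2=49 S3=21 blocked=[]
Op 7: conn=7 S1=54 S2=49 S3=3 blocked=[]

Answer: 7 54 49 3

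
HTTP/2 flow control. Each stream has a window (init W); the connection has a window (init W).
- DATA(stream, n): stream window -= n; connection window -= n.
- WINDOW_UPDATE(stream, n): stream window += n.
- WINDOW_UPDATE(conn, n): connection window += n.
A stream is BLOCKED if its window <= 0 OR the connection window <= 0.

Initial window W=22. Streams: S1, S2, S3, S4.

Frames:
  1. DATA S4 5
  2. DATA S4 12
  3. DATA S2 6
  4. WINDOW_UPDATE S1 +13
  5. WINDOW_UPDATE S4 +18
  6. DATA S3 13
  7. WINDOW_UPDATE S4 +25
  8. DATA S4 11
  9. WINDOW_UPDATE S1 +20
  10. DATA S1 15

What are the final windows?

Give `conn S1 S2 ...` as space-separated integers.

Answer: -40 40 16 9 37

Derivation:
Op 1: conn=17 S1=22 S2=22 S3=22 S4=17 blocked=[]
Op 2: conn=5 S1=22 S2=22 S3=22 S4=5 blocked=[]
Op 3: conn=-1 S1=22 S2=16 S3=22 S4=5 blocked=[1, 2, 3, 4]
Op 4: conn=-1 S1=35 S2=16 S3=22 S4=5 blocked=[1, 2, 3, 4]
Op 5: conn=-1 S1=35 S2=16 S3=22 S4=23 blocked=[1, 2, 3, 4]
Op 6: conn=-14 S1=35 S2=16 S3=9 S4=23 blocked=[1, 2, 3, 4]
Op 7: conn=-14 S1=35 S2=16 S3=9 S4=48 blocked=[1, 2, 3, 4]
Op 8: conn=-25 S1=35 S2=16 S3=9 S4=37 blocked=[1, 2, 3, 4]
Op 9: conn=-25 S1=55 S2=16 S3=9 S4=37 blocked=[1, 2, 3, 4]
Op 10: conn=-40 S1=40 S2=16 S3=9 S4=37 blocked=[1, 2, 3, 4]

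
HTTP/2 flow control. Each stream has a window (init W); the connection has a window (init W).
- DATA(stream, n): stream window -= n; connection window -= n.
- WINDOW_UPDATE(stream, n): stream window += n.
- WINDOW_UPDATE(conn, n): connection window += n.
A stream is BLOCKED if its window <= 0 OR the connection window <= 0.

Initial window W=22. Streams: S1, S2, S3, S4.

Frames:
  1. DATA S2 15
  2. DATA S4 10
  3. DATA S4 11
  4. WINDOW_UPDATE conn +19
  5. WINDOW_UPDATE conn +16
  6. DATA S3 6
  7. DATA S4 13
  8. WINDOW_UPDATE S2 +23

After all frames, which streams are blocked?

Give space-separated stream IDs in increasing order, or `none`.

Answer: S4

Derivation:
Op 1: conn=7 S1=22 S2=7 S3=22 S4=22 blocked=[]
Op 2: conn=-3 S1=22 S2=7 S3=22 S4=12 blocked=[1, 2, 3, 4]
Op 3: conn=-14 S1=22 S2=7 S3=22 S4=1 blocked=[1, 2, 3, 4]
Op 4: conn=5 S1=22 S2=7 S3=22 S4=1 blocked=[]
Op 5: conn=21 S1=22 S2=7 S3=22 S4=1 blocked=[]
Op 6: conn=15 S1=22 S2=7 S3=16 S4=1 blocked=[]
Op 7: conn=2 S1=22 S2=7 S3=16 S4=-12 blocked=[4]
Op 8: conn=2 S1=22 S2=30 S3=16 S4=-12 blocked=[4]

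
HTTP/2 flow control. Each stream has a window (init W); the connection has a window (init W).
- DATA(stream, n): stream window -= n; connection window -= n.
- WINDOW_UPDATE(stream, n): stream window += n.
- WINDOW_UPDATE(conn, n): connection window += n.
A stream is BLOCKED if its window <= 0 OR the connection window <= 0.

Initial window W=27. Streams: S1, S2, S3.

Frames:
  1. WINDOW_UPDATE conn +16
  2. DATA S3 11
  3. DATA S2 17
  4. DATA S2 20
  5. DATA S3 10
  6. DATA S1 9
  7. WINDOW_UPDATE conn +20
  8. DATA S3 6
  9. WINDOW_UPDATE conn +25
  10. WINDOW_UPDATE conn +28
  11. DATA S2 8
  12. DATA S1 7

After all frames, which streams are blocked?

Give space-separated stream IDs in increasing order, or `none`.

Answer: S2 S3

Derivation:
Op 1: conn=43 S1=27 S2=27 S3=27 blocked=[]
Op 2: conn=32 S1=27 S2=27 S3=16 blocked=[]
Op 3: conn=15 S1=27 S2=10 S3=16 blocked=[]
Op 4: conn=-5 S1=27 S2=-10 S3=16 blocked=[1, 2, 3]
Op 5: conn=-15 S1=27 S2=-10 S3=6 blocked=[1, 2, 3]
Op 6: conn=-24 S1=18 S2=-10 S3=6 blocked=[1, 2, 3]
Op 7: conn=-4 S1=18 S2=-10 S3=6 blocked=[1, 2, 3]
Op 8: conn=-10 S1=18 S2=-10 S3=0 blocked=[1, 2, 3]
Op 9: conn=15 S1=18 S2=-10 S3=0 blocked=[2, 3]
Op 10: conn=43 S1=18 S2=-10 S3=0 blocked=[2, 3]
Op 11: conn=35 S1=18 S2=-18 S3=0 blocked=[2, 3]
Op 12: conn=28 S1=11 S2=-18 S3=0 blocked=[2, 3]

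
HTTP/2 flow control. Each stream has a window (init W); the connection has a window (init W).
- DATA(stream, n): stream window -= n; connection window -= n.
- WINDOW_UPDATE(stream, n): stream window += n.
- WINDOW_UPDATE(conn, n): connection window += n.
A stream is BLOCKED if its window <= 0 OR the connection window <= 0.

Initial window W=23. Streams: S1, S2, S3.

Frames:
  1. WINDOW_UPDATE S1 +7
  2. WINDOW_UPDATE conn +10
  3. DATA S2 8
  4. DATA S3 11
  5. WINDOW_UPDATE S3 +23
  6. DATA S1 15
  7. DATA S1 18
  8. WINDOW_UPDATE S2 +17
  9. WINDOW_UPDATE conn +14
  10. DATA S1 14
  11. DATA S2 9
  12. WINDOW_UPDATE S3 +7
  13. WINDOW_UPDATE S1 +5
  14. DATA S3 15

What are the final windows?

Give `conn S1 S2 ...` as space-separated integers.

Op 1: conn=23 S1=30 S2=23 S3=23 blocked=[]
Op 2: conn=33 S1=30 S2=23 S3=23 blocked=[]
Op 3: conn=25 S1=30 S2=15 S3=23 blocked=[]
Op 4: conn=14 S1=30 S2=15 S3=12 blocked=[]
Op 5: conn=14 S1=30 S2=15 S3=35 blocked=[]
Op 6: conn=-1 S1=15 S2=15 S3=35 blocked=[1, 2, 3]
Op 7: conn=-19 S1=-3 S2=15 S3=35 blocked=[1, 2, 3]
Op 8: conn=-19 S1=-3 S2=32 S3=35 blocked=[1, 2, 3]
Op 9: conn=-5 S1=-3 S2=32 S3=35 blocked=[1, 2, 3]
Op 10: conn=-19 S1=-17 S2=32 S3=35 blocked=[1, 2, 3]
Op 11: conn=-28 S1=-17 S2=23 S3=35 blocked=[1, 2, 3]
Op 12: conn=-28 S1=-17 S2=23 S3=42 blocked=[1, 2, 3]
Op 13: conn=-28 S1=-12 S2=23 S3=42 blocked=[1, 2, 3]
Op 14: conn=-43 S1=-12 S2=23 S3=27 blocked=[1, 2, 3]

Answer: -43 -12 23 27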